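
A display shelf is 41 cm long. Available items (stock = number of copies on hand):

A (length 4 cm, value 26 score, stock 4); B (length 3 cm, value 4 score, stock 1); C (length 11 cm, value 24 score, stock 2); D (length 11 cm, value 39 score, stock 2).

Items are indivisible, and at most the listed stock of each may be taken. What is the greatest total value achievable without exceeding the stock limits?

Best selections within length 41 and stock limits:
- 4×A + 1×B + 2×D: length 41, value 186
- 4×A + 2×D: length 38, value 182
Best: 186 score.

186 score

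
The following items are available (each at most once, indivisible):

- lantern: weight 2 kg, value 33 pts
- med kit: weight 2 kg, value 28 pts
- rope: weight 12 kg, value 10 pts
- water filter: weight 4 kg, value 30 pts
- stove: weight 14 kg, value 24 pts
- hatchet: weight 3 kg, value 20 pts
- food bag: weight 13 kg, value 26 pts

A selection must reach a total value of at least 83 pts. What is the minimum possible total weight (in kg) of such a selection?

Subsets with value ≥ 83, sorted by total weight:
- lantern+med kit+water filter: weight 8, value 91
- lantern+water filter+hatchet: weight 9, value 83
- lantern+med kit+water filter+hatchet: weight 11, value 111
Minimum weight: 8 kg.

8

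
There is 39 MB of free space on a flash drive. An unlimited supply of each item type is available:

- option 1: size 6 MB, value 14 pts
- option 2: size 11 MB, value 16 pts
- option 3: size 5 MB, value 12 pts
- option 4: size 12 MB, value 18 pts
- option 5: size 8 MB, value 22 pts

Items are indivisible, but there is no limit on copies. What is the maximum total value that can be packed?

Best value-per-unit is option 5 at 22/8; filling with it alone gives 4×22 = 88.
Optimal mix: 1×option 1 + 4×option 5 → size 38, value 102.

102 pts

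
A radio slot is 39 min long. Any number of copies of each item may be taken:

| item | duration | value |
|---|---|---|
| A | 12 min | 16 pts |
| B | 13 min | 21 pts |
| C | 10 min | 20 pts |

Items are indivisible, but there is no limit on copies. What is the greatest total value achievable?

63 pts

Best value-per-unit is C at 20/10; filling with it alone gives 3×20 = 60.
Optimal mix: 3×B → duration 39, value 63.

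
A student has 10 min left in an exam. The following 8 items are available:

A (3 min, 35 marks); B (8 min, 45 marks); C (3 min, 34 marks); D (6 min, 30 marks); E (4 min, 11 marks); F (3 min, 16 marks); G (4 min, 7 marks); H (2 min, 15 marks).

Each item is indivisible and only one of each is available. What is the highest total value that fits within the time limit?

85 marks

This is a 0/1 knapsack; check combinations near the capacity.
- A+C+F: time 3+3+3=9, value 35+34+16=85
- A+C+H: time 3+3+2=8, value 35+34+15=84
- A+C+E: time 3+3+4=10, value 35+34+11=80
- A+C+G: time 3+3+4=10, value 35+34+7=76
Best: 85 marks.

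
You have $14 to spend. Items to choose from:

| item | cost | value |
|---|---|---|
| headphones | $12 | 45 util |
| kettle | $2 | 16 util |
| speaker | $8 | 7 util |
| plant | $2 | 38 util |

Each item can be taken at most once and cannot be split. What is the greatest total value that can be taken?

Check high-value combinations within $14:
- headphones+plant: cost 12+2=14, value 45+38=83
- kettle+speaker+plant: cost 2+8+2=12, value 16+7+38=61
- headphones+kettle: cost 12+2=14, value 45+16=61
- kettle+plant: cost 2+2=4, value 16+38=54
Best: 83 util.

83 util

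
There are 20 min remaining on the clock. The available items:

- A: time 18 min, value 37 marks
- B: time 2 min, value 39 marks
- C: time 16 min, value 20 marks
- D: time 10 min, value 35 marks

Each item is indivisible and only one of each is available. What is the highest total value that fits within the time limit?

76 marks

Check high-value combinations within 20 min:
- A+B: time 18+2=20, value 37+39=76
- B+D: time 2+10=12, value 39+35=74
- B+C: time 2+16=18, value 39+20=59
Best: 76 marks.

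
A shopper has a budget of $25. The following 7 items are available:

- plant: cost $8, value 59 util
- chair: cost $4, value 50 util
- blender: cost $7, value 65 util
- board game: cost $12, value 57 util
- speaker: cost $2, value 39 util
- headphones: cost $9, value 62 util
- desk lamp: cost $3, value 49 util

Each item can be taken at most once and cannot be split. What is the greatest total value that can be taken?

265 util

This is a 0/1 knapsack; check combinations near the capacity.
- chair+blender+speaker+headphones+desk lamp: cost 4+7+2+9+3=25, value 50+65+39+62+49=265
- plant+chair+blender+speaker+desk lamp: cost 8+4+7+2+3=24, value 59+50+65+39+49=262
- chair+blender+headphones+desk lamp: cost 4+7+9+3=23, value 50+65+62+49=226
- plant+chair+blender+desk lamp: cost 8+4+7+3=22, value 59+50+65+49=223
Best: 265 util.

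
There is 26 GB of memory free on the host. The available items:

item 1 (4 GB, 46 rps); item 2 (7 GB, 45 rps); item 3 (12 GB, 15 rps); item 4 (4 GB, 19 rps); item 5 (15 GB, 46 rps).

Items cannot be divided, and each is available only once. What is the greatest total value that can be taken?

Check high-value combinations within 26 GB:
- item 1+item 2+item 5: memory 4+7+15=26, value 46+45+46=137
- item 1+item 4+item 5: memory 4+4+15=23, value 46+19+46=111
- item 1+item 2+item 4: memory 4+7+4=15, value 46+45+19=110
- item 2+item 4+item 5: memory 7+4+15=26, value 45+19+46=110
Best: 137 rps.

137 rps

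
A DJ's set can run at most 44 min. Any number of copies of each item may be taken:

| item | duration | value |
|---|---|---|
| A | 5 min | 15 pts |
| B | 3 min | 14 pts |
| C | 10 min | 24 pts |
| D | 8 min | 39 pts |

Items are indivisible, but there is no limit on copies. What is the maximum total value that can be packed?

Best value-per-unit is D at 39/8; filling with it alone gives 5×39 = 195.
Optimal mix: 4×B + 4×D → duration 44, value 212.

212 pts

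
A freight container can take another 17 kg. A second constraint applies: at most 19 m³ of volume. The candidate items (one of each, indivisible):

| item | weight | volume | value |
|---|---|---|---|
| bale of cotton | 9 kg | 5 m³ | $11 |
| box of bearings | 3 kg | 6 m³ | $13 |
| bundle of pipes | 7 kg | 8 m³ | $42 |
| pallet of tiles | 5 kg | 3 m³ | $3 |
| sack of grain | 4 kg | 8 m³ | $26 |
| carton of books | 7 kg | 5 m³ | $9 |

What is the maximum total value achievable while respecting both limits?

Feasible sets respecting both limits:
- bundle of pipes+pallet of tiles+sack of grain: weight 16, volume 19, value 71
- bundle of pipes+sack of grain: weight 11, volume 16, value 68
- box of bearings+bundle of pipes+carton of books: weight 17, volume 19, value 64
Best: $71.

$71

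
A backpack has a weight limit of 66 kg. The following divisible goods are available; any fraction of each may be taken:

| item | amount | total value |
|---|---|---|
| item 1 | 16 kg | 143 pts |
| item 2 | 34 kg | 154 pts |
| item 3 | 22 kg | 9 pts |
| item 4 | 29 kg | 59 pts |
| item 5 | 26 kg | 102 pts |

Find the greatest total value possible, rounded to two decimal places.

359.77

Take in order of value per unit:
- item 1 (143/16 per unit): all 16 → value 143, running total 143.00
- item 2 (154/34 per unit): all 34 → value 154, running total 297.00
- item 5 (102/26 per unit): 16 of 26 → value 16×102/26 = 62.7692, running total 359.77
Total 359.77.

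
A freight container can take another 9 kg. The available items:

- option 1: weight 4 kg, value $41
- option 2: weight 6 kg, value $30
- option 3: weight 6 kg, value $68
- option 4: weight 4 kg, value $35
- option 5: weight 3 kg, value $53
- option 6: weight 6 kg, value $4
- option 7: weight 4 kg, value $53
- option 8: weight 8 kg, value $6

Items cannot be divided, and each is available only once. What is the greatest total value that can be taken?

$121

Check high-value combinations within 9 kg:
- option 3+option 5: weight 6+3=9, value 68+53=121
- option 5+option 7: weight 3+4=7, value 53+53=106
- option 1+option 5: weight 4+3=7, value 41+53=94
Best: $121.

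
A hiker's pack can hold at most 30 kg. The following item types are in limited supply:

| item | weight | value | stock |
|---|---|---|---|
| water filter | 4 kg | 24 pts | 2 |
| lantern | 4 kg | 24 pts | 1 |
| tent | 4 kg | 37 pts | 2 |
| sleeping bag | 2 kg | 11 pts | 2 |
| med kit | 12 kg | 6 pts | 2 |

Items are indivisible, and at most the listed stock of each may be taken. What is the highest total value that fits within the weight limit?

168 pts

Top feasible selections:
- 2×water filter + 1×lantern + 2×tent + 2×sleeping bag: weight 24, value 168
- 2×water filter + 1×lantern + 2×tent + 1×sleeping bag: weight 22, value 157
Best: 168 pts.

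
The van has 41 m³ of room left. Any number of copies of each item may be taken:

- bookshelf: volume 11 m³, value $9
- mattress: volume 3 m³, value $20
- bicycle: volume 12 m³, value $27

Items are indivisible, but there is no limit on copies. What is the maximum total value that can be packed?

Best value-per-unit is mattress at 20/3, and filling with it alone uses volume 13×3=39. No mix of the others beats 13×20 = 260.

$260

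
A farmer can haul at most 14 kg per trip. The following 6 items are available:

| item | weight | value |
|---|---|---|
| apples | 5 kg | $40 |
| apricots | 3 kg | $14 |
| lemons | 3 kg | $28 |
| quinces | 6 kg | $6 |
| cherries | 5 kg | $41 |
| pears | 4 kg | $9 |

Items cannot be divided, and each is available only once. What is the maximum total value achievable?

Check high-value combinations within 14 kg:
- apples+lemons+cherries: weight 5+3+5=13, value 40+28+41=109
- apples+apricots+cherries: weight 5+3+5=13, value 40+14+41=95
- apples+cherries+pears: weight 5+5+4=14, value 40+41+9=90
- apricots+lemons+cherries: weight 3+3+5=11, value 14+28+41=83
- apples+apricots+lemons: weight 5+3+3=11, value 40+14+28=82
Best: $109.

$109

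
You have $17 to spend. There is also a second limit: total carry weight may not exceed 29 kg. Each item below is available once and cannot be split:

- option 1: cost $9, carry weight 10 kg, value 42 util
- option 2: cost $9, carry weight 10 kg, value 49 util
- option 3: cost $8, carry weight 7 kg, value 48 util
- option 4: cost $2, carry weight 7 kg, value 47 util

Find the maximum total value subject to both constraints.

Feasible sets respecting both limits:
- option 2+option 3: cost 17, carry weight 17, value 97
- option 2+option 4: cost 11, carry weight 17, value 96
- option 3+option 4: cost 10, carry weight 14, value 95
- option 1+option 3: cost 17, carry weight 17, value 90
Best: 97 util.

97 util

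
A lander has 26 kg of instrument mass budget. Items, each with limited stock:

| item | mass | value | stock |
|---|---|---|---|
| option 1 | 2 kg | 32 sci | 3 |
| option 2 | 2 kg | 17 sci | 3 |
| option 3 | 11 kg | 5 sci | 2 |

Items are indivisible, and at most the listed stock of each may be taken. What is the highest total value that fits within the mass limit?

Best selections within mass 26 and stock limits:
- 3×option 1 + 3×option 2 + 1×option 3: mass 23, value 152
- 3×option 1 + 3×option 2: mass 12, value 147
Best: 152 sci.

152 sci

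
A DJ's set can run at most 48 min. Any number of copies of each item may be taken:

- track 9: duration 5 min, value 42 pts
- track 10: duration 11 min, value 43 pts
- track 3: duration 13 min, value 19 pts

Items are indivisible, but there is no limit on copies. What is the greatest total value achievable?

Best value-per-unit is track 9 at 42/5, and filling with it alone uses duration 9×5=45. No mix of the others beats 9×42 = 378.

378 pts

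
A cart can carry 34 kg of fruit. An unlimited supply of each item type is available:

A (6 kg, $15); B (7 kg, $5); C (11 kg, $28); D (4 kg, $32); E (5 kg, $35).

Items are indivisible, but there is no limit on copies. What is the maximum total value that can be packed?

$262

Best value-per-unit is D at 32/4; filling with it alone gives 8×32 = 256.
Optimal mix: 6×D + 2×E → weight 34, value 262.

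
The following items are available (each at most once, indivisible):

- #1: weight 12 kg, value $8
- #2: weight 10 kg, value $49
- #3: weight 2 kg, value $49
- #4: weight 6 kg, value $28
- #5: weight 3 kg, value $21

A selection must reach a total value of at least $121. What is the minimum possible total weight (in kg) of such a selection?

18

Subsets with value ≥ 121, sorted by total weight:
- #2+#3+#4: weight 18, value 126
- #2+#3+#4+#5: weight 21, value 147
- #1+#2+#3+#5: weight 27, value 127
- #1+#2+#3+#4: weight 30, value 134
Minimum weight: 18 kg.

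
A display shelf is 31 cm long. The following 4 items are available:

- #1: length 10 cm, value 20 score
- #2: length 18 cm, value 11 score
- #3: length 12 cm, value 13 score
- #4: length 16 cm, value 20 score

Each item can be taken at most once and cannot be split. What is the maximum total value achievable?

40 score

This is a 0/1 knapsack; check combinations near the capacity.
- #1+#4: length 10+16=26, value 20+20=40
- #1+#3: length 10+12=22, value 20+13=33
- #3+#4: length 12+16=28, value 13+20=33
- #1+#2: length 10+18=28, value 20+11=31
Best: 40 score.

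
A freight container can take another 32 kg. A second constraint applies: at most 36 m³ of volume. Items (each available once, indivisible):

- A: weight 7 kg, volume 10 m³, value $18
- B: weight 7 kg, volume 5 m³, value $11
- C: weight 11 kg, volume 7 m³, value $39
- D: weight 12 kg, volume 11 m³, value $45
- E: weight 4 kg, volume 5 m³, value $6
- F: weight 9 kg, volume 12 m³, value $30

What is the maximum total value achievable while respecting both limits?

Feasible sets respecting both limits:
- C+D+F: weight 32, volume 30, value 114
- A+C+D: weight 30, volume 28, value 102
- B+C+D: weight 30, volume 23, value 95
- A+D+F: weight 28, volume 33, value 93
Best: $114.

$114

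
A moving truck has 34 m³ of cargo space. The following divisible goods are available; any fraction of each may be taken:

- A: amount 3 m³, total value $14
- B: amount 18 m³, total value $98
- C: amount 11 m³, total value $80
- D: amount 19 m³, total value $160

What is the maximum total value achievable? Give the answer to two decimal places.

261.78

Take in order of value per unit:
- D (160/19 per unit): all 19 → value 160, running total 160.00
- C (80/11 per unit): all 11 → value 80, running total 240.00
- B (98/18 per unit): 4 of 18 → value 4×98/18 = 21.7778, running total 261.78
Total 261.78.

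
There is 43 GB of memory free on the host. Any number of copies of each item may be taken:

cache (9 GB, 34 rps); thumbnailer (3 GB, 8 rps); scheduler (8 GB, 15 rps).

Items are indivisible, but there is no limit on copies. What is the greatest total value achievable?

152 rps

Best value-per-unit is cache at 34/9; filling with it alone gives 4×34 = 136.
Optimal mix: 4×cache + 2×thumbnailer → memory 42, value 152.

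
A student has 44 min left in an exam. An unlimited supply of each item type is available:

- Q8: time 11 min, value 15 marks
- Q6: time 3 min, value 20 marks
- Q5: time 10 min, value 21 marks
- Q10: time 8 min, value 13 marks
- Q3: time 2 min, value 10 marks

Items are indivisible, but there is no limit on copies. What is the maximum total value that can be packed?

290 marks

Best value-per-unit is Q6 at 20/3; filling with it alone gives 14×20 = 280.
Optimal mix: 14×Q6 + 1×Q3 → time 44, value 290.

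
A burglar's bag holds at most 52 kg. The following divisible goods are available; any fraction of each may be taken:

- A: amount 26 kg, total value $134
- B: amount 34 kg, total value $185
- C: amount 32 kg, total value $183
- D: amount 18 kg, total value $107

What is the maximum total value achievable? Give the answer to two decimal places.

Take in order of value per unit:
- D (107/18 per unit): all 18 → value 107, running total 107.00
- C (183/32 per unit): all 32 → value 183, running total 290.00
- B (185/34 per unit): 2 of 34 → value 2×185/34 = 10.8824, running total 300.88
Total 300.88.

300.88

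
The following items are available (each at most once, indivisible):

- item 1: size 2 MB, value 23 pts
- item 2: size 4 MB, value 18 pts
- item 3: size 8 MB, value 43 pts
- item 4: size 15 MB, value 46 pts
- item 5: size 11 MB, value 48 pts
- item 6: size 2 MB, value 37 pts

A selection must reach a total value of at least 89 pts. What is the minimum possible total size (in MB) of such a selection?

Subsets with value ≥ 89, sorted by total size:
- item 1+item 3+item 6: size 12, value 103
- item 2+item 3+item 6: size 14, value 98
Minimum size: 12 MB.

12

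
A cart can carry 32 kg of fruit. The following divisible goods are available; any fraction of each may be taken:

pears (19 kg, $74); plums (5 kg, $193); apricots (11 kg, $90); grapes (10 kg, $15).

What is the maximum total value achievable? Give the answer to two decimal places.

Take in order of value per unit:
- plums (193/5 per unit): all 5 → value 193, running total 193.00
- apricots (90/11 per unit): all 11 → value 90, running total 283.00
- pears (74/19 per unit): 16 of 19 → value 16×74/19 = 62.3158, running total 345.32
Total 345.32.

345.32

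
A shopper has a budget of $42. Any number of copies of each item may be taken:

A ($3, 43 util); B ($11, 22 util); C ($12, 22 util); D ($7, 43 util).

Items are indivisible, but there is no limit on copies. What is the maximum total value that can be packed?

602 util

Best value-per-unit is A at 43/3, and filling with it alone uses cost 14×3=42. No mix of the others beats 14×43 = 602.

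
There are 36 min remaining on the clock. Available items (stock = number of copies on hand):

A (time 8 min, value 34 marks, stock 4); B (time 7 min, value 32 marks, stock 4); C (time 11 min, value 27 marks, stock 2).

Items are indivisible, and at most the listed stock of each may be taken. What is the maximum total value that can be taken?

Best selections within time 36 and stock limits:
- 1×A + 4×B: time 36, value 162
- 4×A: time 32, value 136
Best: 162 marks.

162 marks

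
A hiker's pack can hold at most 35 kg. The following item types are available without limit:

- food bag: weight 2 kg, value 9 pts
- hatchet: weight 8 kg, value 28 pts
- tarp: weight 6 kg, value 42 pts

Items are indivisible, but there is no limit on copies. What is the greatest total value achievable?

Best value-per-unit is tarp at 42/6; filling with it alone gives 5×42 = 210.
Optimal mix: 2×food bag + 5×tarp → weight 34, value 228.

228 pts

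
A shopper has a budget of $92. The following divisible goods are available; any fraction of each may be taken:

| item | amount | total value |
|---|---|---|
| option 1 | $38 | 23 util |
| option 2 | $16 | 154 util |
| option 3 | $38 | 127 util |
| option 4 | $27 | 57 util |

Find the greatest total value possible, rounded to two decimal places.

344.66

Take in order of value per unit:
- option 2 (154/16 per unit): all 16 → value 154, running total 154.00
- option 3 (127/38 per unit): all 38 → value 127, running total 281.00
- option 4 (57/27 per unit): all 27 → value 57, running total 338.00
- option 1 (23/38 per unit): 11 of 38 → value 11×23/38 = 6.6579, running total 344.66
Total 344.66.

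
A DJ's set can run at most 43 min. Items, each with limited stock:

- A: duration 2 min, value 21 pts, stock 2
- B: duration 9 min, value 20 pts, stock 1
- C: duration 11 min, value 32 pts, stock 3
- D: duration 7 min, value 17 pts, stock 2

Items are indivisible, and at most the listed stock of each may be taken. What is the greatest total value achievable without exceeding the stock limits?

143 pts

Top feasible selections:
- 2×A + 1×B + 2×C + 1×D: duration 42, value 143
- 2×A + 2×C + 2×D: duration 40, value 140
- 2×A + 3×C: duration 37, value 138
Best: 143 pts.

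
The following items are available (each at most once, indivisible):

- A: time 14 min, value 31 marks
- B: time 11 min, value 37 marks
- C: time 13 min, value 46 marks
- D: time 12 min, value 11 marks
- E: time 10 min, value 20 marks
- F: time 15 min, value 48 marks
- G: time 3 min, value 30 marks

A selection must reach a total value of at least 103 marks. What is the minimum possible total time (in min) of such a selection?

27

Subsets with value ≥ 103, sorted by total time:
- B+C+G: time 27, value 113
- B+F+G: time 29, value 115
Minimum time: 27 min.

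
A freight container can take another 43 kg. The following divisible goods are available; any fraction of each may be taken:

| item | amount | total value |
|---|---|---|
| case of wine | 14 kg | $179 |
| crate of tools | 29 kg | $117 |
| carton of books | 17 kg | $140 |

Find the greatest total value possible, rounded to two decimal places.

Take in order of value per unit:
- case of wine (179/14 per unit): all 14 → value 179, running total 179.00
- carton of books (140/17 per unit): all 17 → value 140, running total 319.00
- crate of tools (117/29 per unit): 12 of 29 → value 12×117/29 = 48.4138, running total 367.41
Total 367.41.

367.41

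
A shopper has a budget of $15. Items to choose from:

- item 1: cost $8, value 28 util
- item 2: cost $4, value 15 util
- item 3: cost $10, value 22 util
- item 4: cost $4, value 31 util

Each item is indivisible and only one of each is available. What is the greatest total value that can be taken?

Check high-value combinations within $15:
- item 1+item 4: cost 8+4=12, value 28+31=59
- item 3+item 4: cost 10+4=14, value 22+31=53
- item 2+item 4: cost 4+4=8, value 15+31=46
- item 1+item 2: cost 8+4=12, value 28+15=43
- item 2+item 3: cost 4+10=14, value 15+22=37
Best: 59 util.

59 util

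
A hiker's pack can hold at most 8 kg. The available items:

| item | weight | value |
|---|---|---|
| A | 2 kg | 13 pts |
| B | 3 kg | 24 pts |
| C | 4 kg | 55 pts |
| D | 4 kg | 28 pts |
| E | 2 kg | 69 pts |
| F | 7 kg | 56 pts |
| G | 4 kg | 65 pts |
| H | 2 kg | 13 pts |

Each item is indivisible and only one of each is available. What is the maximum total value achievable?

Check high-value combinations within 8 kg:
- A+E+G: weight 2+2+4=8, value 13+69+65=147
- E+G+H: weight 2+4+2=8, value 69+65+13=147
- A+C+E: weight 2+4+2=8, value 13+55+69=137
- C+E+H: weight 4+2+2=8, value 55+69+13=137
- E+G: weight 2+4=6, value 69+65=134
Best: 147 pts.

147 pts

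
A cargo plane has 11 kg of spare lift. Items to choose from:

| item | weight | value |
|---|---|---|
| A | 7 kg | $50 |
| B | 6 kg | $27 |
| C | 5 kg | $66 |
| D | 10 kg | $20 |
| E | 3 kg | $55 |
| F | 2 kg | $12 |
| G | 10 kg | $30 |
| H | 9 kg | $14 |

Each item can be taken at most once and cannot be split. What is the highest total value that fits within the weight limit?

$133

Check high-value combinations within 11 kg:
- C+E+F: weight 5+3+2=10, value 66+55+12=133
- C+E: weight 5+3=8, value 66+55=121
- A+E: weight 7+3=10, value 50+55=105
Best: $133.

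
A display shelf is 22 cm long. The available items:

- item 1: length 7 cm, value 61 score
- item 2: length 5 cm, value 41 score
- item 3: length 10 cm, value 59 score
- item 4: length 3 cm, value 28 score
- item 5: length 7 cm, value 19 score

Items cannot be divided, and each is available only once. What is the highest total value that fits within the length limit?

161 score

This is a 0/1 knapsack; check combinations near the capacity.
- item 1+item 2+item 3: length 7+5+10=22, value 61+41+59=161
- item 1+item 2+item 4+item 5: length 7+5+3+7=22, value 61+41+28+19=149
- item 1+item 3+item 4: length 7+10+3=20, value 61+59+28=148
- item 1+item 2+item 4: length 7+5+3=15, value 61+41+28=130
Best: 161 score.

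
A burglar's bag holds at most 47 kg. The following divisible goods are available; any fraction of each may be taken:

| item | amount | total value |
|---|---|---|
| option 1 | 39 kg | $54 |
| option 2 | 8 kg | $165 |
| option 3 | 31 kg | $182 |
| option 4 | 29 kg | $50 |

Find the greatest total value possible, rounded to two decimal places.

360.79

Take in order of value per unit:
- option 2 (165/8 per unit): all 8 → value 165, running total 165.00
- option 3 (182/31 per unit): all 31 → value 182, running total 347.00
- option 4 (50/29 per unit): 8 of 29 → value 8×50/29 = 13.7931, running total 360.79
Total 360.79.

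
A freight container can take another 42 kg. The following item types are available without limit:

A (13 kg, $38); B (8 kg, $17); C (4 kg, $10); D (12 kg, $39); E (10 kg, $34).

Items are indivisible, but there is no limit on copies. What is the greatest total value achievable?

Best value-per-unit is E at 34/10; filling with it alone gives 4×34 = 136.
Optimal mix: 1×D + 3×E → weight 42, value 141.

$141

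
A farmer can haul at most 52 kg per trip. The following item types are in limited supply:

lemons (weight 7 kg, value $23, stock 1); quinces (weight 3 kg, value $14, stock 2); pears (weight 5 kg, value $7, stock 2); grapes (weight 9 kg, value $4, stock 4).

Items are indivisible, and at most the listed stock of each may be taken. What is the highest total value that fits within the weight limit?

Best selections within weight 52 and stock limits:
- 1×lemons + 2×quinces + 2×pears + 3×grapes: weight 50, value 77
- 1×lemons + 2×quinces + 2×pears + 2×grapes: weight 41, value 73
- 1×lemons + 2×quinces + 1×pears + 3×grapes: weight 45, value 70
- 1×lemons + 2×quinces + 2×pears + 1×grapes: weight 32, value 69
Best: $77.

$77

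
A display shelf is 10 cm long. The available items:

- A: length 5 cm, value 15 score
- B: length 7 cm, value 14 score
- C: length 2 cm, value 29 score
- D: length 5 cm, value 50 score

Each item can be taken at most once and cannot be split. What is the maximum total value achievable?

79 score

Check high-value combinations within 10 cm:
- C+D: length 2+5=7, value 29+50=79
- A+D: length 5+5=10, value 15+50=65
- D: length 5, value 50
Best: 79 score.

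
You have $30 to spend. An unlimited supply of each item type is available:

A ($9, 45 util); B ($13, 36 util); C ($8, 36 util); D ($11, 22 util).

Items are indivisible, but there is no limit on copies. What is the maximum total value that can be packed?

Best value-per-unit is A at 45/9, and filling with it alone uses cost 3×9=27. No mix of the others beats 3×45 = 135.

135 util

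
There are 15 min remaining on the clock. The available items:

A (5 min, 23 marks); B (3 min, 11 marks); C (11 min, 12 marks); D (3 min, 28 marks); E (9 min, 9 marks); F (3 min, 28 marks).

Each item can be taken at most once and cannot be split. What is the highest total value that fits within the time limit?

This is a 0/1 knapsack; check combinations near the capacity.
- A+B+D+F: time 5+3+3+3=14, value 23+11+28+28=90
- A+D+F: time 5+3+3=11, value 23+28+28=79
- B+D+F: time 3+3+3=9, value 11+28+28=67
- D+E+F: time 3+9+3=15, value 28+9+28=65
- A+B+D: time 5+3+3=11, value 23+11+28=62
Best: 90 marks.

90 marks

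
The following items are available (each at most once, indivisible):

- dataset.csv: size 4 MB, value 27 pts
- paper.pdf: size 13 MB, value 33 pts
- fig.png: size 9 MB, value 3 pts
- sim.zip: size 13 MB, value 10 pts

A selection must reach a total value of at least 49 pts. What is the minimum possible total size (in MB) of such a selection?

Subsets with value ≥ 49, sorted by total size:
- dataset.csv+paper.pdf: size 17, value 60
- dataset.csv+paper.pdf+fig.png: size 26, value 63
- dataset.csv+paper.pdf+sim.zip: size 30, value 70
Minimum size: 17 MB.

17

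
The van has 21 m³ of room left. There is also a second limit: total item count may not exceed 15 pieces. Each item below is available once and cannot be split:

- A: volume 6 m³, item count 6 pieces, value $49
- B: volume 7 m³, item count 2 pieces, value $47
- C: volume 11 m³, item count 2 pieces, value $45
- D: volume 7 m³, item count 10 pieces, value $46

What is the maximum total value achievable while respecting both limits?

Feasible sets respecting both limits:
- A+B: volume 13, item count 8, value 96
- A+C: volume 17, item count 8, value 94
- B+D: volume 14, item count 12, value 93
- B+C: volume 18, item count 4, value 92
Best: $96.

$96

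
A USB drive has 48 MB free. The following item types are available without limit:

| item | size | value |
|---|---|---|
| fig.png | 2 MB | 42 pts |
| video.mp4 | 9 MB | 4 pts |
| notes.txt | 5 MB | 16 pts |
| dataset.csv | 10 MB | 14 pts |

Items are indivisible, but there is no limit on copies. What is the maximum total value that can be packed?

1008 pts

Best value-per-unit is fig.png at 42/2, and filling with it alone uses size 24×2=48. No mix of the others beats 24×42 = 1008.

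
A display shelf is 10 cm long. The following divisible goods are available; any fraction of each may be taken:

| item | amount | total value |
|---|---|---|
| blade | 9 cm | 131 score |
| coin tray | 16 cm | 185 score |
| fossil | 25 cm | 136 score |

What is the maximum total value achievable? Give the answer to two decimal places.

Take in order of value per unit:
- blade (131/9 per unit): all 9 → value 131, running total 131.00
- coin tray (185/16 per unit): 1 of 16 → value 1×185/16 = 11.5625, running total 142.56
Total 142.56.

142.56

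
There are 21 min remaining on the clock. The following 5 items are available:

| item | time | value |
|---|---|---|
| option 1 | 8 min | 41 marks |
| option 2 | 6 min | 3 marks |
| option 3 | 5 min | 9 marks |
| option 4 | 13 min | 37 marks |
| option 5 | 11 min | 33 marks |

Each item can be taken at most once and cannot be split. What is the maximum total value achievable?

78 marks

This is a 0/1 knapsack; check combinations near the capacity.
- option 1+option 4: time 8+13=21, value 41+37=78
- option 1+option 5: time 8+11=19, value 41+33=74
- option 1+option 2+option 3: time 8+6+5=19, value 41+3+9=53
- option 1+option 3: time 8+5=13, value 41+9=50
- option 3+option 4: time 5+13=18, value 9+37=46
Best: 78 marks.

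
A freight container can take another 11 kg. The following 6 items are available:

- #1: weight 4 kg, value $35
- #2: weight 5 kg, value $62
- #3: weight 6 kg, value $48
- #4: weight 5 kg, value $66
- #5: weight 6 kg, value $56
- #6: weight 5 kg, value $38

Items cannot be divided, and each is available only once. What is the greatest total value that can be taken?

$128

Check high-value combinations within 11 kg:
- #2+#4: weight 5+5=10, value 62+66=128
- #4+#5: weight 5+6=11, value 66+56=122
- #2+#5: weight 5+6=11, value 62+56=118
Best: $128.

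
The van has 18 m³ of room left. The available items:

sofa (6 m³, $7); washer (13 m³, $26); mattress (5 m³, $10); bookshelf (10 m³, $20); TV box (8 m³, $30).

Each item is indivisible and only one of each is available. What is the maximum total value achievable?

Check high-value combinations within 18 m³:
- bookshelf+TV box: volume 10+8=18, value 20+30=50
- mattress+TV box: volume 5+8=13, value 10+30=40
- sofa+TV box: volume 6+8=14, value 7+30=37
Best: $50.

$50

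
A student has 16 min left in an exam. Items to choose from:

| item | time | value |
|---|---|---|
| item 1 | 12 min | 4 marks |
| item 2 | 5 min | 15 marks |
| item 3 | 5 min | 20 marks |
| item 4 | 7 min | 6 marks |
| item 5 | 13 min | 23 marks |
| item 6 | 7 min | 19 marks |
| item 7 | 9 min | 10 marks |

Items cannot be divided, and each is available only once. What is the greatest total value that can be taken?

39 marks

This is a 0/1 knapsack; check combinations near the capacity.
- item 3+item 6: time 5+7=12, value 20+19=39
- item 2+item 3: time 5+5=10, value 15+20=35
- item 2+item 6: time 5+7=12, value 15+19=34
- item 3+item 7: time 5+9=14, value 20+10=30
- item 6+item 7: time 7+9=16, value 19+10=29
Best: 39 marks.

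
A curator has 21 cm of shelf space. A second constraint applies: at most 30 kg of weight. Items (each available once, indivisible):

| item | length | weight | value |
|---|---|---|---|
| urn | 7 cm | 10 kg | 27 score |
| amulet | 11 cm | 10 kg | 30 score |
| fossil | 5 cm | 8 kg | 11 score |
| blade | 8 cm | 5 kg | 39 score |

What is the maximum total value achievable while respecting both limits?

77 score

Feasible sets respecting both limits:
- urn+fossil+blade: length 20, weight 23, value 77
- amulet+blade: length 19, weight 15, value 69
- urn+blade: length 15, weight 15, value 66
Best: 77 score.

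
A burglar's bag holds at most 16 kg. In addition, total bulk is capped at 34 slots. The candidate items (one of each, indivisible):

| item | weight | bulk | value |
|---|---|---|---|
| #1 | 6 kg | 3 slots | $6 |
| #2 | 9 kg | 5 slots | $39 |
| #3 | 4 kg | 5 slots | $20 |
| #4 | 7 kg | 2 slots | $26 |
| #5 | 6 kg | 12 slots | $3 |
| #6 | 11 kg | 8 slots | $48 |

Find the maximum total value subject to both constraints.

$68

Feasible sets respecting both limits:
- #3+#6: weight 15, bulk 13, value 68
- #2+#4: weight 16, bulk 7, value 65
- #2+#3: weight 13, bulk 10, value 59
Best: $68.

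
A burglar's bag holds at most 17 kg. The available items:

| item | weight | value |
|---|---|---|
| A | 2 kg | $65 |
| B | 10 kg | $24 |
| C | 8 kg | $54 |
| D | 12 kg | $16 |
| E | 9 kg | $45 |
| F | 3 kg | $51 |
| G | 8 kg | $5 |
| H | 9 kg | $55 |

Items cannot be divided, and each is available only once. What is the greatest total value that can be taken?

This is a 0/1 knapsack; check combinations near the capacity.
- A+F+H: weight 2+3+9=14, value 65+51+55=171
- A+C+F: weight 2+8+3=13, value 65+54+51=170
- A+E+F: weight 2+9+3=14, value 65+45+51=161
- A+B+F: weight 2+10+3=15, value 65+24+51=140
Best: $171.

$171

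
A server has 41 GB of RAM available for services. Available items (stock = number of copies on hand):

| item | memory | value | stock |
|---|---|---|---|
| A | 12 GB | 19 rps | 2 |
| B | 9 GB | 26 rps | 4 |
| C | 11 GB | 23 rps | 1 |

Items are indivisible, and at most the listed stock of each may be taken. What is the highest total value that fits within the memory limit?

Best selections within memory 41 and stock limits:
- 4×B: memory 36, value 104
- 3×B + 1×C: memory 38, value 101
- 1×A + 3×B: memory 39, value 97
- 1×A + 2×B + 1×C: memory 41, value 94
Best: 104 rps.

104 rps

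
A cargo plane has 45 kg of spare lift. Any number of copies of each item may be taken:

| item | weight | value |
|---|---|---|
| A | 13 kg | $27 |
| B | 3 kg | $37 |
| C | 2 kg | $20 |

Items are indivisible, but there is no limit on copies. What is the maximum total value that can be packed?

$555

Best value-per-unit is B at 37/3, and filling with it alone uses weight 15×3=45. No mix of the others beats 15×37 = 555.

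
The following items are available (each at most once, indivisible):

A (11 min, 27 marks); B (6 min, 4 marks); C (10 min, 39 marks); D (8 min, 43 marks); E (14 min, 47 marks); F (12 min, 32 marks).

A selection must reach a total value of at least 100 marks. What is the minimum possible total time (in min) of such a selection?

Subsets with value ≥ 100, sorted by total time:
- A+C+D: time 29, value 109
- C+D+F: time 30, value 114
- A+D+F: time 31, value 102
- C+D+E: time 32, value 129
Minimum time: 29 min.

29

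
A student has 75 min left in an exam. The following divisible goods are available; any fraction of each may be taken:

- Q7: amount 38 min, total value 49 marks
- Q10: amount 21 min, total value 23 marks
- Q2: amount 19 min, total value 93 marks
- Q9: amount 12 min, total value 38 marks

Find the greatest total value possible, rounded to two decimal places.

186.57

Take in order of value per unit:
- Q2 (93/19 per unit): all 19 → value 93, running total 93.00
- Q9 (38/12 per unit): all 12 → value 38, running total 131.00
- Q7 (49/38 per unit): all 38 → value 49, running total 180.00
- Q10 (23/21 per unit): 6 of 21 → value 6×23/21 = 6.5714, running total 186.57
Total 186.57.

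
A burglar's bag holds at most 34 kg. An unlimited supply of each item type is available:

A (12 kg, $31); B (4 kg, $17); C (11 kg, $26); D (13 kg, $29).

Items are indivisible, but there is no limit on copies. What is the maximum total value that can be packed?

Best value-per-unit is B at 17/4, and filling with it alone uses weight 8×4=32. No mix of the others beats 8×17 = 136.

$136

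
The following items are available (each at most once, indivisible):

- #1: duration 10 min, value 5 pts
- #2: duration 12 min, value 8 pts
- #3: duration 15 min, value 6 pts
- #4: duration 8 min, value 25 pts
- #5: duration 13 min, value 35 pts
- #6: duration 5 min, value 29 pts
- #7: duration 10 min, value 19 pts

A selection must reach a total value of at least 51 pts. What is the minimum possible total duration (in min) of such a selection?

13

Subsets with value ≥ 51, sorted by total duration:
- #4+#6: duration 13, value 54
- #5+#6: duration 18, value 64
Minimum duration: 13 min.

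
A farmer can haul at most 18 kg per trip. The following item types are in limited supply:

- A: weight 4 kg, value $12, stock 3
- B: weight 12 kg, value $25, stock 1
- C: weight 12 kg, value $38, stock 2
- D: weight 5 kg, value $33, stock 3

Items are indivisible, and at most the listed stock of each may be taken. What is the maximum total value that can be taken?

$99

Best selections within weight 18 and stock limits:
- 3×D: weight 15, value 99
- 2×A + 2×D: weight 18, value 90
- 1×A + 2×D: weight 14, value 78
Best: $99.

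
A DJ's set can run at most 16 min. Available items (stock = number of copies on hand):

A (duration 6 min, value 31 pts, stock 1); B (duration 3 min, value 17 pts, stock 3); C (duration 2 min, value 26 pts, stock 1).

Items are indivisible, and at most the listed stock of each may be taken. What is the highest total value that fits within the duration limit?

91 pts

Top feasible selections:
- 1×A + 2×B + 1×C: duration 14, value 91
- 1×A + 3×B: duration 15, value 82
- 3×B + 1×C: duration 11, value 77
- 1×A + 1×B + 1×C: duration 11, value 74
Best: 91 pts.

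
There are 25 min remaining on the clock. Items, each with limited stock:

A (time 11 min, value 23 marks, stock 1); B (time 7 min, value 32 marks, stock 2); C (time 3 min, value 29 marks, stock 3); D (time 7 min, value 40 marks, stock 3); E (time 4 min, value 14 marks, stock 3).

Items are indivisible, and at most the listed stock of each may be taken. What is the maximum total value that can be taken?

Best selections within time 25 and stock limits:
- 3×C + 2×D: time 23, value 167
- 1×B + 3×C + 1×D: time 23, value 159
- 3×C + 1×D + 2×E: time 24, value 155
- 2×C + 2×D + 1×E: time 24, value 152
Best: 167 marks.

167 marks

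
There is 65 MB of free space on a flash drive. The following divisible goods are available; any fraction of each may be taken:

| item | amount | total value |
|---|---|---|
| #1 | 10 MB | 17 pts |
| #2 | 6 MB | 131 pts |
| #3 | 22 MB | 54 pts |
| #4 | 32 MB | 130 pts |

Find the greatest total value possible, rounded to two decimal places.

323.50

Take in order of value per unit:
- #2 (131/6 per unit): all 6 → value 131, running total 131.00
- #4 (130/32 per unit): all 32 → value 130, running total 261.00
- #3 (54/22 per unit): all 22 → value 54, running total 315.00
- #1 (17/10 per unit): 5 of 10 → value 5×17/10 = 8.5000, running total 323.50
Total 323.50.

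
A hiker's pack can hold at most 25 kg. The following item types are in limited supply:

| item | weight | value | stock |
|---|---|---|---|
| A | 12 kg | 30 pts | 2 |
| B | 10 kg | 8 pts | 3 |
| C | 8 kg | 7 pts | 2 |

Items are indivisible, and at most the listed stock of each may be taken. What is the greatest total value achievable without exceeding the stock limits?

Best selections within weight 25 and stock limits:
- 2×A: weight 24, value 60
- 1×A + 1×B: weight 22, value 38
- 1×A + 1×C: weight 20, value 37
- 1×A: weight 12, value 30
Best: 60 pts.

60 pts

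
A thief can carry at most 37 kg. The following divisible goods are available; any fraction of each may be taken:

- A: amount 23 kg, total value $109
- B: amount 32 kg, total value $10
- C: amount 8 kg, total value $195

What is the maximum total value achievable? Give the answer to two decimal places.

305.88

Take in order of value per unit:
- C (195/8 per unit): all 8 → value 195, running total 195.00
- A (109/23 per unit): all 23 → value 109, running total 304.00
- B (10/32 per unit): 6 of 32 → value 6×10/32 = 1.8750, running total 305.88
Total 305.88.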